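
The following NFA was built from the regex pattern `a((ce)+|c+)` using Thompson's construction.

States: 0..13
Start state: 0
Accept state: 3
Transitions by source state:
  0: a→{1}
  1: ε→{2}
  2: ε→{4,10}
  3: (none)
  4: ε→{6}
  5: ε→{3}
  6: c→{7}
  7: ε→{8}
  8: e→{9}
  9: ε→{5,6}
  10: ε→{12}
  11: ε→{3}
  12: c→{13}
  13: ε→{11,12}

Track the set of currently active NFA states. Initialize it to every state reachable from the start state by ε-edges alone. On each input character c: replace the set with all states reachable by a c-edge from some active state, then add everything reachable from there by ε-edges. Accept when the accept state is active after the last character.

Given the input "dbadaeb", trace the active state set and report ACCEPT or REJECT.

initial (ε-close {0}): {0}
'd' @ 1: {}  — state set empty
rest 'badaeb' ignored (set empty)
final: {}; accept 3 not in set

Answer: REJECT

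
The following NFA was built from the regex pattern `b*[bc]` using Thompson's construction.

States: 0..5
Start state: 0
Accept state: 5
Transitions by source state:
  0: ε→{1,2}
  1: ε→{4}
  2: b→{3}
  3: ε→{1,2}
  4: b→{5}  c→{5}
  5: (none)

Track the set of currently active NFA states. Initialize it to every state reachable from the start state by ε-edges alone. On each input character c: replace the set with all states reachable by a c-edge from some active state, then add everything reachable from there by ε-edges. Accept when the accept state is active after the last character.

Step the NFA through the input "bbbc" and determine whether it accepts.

Answer: ACCEPT

Derivation:
initial (ε-close {0}): {0,1,2,4}
'b' @ 1: {1,2,3,4,5}  ✓accept
'b' @ 2: {1,2,3,4,5}  ✓accept
'b' @ 3: {1,2,3,4,5}  ✓accept
'c' @ 4: {5}  ✓accept
final: {5}; accept 5 in set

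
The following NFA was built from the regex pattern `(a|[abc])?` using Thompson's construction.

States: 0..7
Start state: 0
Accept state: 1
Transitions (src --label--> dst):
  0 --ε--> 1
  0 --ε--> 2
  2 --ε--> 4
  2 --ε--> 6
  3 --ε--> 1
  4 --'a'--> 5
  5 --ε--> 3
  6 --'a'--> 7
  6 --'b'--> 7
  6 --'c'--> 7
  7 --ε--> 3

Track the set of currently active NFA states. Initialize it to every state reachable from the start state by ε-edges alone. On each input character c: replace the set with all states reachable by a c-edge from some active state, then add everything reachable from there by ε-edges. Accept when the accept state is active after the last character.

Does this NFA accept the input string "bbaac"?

Answer: REJECT

Steps:
S₀ = ε-closure({0}) = {0,1,2,4,6}
'b' @ 1: {1,3,7}  ✓accept
'b' @ 2: {}  — no active states
rest 'aac' ignored (set empty)
final: {}; accept 1 not in set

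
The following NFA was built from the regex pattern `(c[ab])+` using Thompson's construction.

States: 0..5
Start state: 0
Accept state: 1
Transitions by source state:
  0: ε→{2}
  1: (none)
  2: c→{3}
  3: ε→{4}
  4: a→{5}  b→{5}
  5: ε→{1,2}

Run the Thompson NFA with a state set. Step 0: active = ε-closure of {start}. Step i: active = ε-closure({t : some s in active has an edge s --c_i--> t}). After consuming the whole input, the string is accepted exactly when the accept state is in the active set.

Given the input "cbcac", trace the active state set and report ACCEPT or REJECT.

start: ε-closure({0}) = {0,2}
'c' @ 1: {3,4}
'b' @ 2: {1,2,5}  [accepting]
'c' @ 3: {3,4}
'a' @ 4: {1,2,5}  [accepting]
'c' @ 5: {3,4}
end set {3,4} — state 1 not in

Answer: REJECT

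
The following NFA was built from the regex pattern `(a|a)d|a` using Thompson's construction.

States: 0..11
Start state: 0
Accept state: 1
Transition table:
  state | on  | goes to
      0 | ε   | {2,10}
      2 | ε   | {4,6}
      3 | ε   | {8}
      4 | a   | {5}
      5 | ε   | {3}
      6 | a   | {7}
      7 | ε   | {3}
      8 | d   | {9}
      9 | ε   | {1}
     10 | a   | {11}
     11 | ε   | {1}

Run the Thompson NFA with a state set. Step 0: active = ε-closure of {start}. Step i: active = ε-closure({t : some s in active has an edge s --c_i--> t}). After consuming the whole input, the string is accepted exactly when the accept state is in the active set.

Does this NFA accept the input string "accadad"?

initial (ε-close {0}): {0,2,4,6,10}
'a' @ 1: {1,3,5,7,8,11}  (accept∈set)
'c' @ 2: {}  — state set empty
rest 'cadad' ignored (set empty)
after full input: {}  (accept=1 not in)

Answer: REJECT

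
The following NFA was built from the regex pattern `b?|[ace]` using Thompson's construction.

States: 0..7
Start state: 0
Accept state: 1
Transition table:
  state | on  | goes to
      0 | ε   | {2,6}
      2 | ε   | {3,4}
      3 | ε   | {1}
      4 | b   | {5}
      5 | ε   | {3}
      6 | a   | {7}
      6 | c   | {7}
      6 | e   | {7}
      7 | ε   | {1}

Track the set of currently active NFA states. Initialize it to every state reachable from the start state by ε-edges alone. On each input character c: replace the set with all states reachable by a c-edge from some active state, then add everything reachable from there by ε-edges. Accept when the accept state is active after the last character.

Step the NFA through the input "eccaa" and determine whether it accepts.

S₀ = ε-closure({0}) = {0,1,2,3,4,6}
'e' @ 1: {1,7}  ✓accept
'c' @ 2: {}  — no active states
rest 'caa' ignored (set empty)
final: {}; accept 1 not in set

Answer: REJECT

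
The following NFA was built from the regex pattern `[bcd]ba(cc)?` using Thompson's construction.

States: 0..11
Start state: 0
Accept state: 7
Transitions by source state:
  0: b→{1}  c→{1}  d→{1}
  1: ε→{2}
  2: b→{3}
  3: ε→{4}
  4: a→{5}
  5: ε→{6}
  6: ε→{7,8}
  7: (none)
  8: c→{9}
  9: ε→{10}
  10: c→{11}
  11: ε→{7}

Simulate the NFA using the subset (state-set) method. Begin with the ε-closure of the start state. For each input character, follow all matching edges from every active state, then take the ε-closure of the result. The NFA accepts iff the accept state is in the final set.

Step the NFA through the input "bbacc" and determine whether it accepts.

initial (ε-close {0}): {0}
'b' @ 1: {1,2}
'b' @ 2: {3,4}
'a' @ 3: {5,6,7,8}  [accepting]
'c' @ 4: {9,10}
'c' @ 5: {7,11}  [accepting]
final: {7,11}; accept 7 in set

Answer: ACCEPT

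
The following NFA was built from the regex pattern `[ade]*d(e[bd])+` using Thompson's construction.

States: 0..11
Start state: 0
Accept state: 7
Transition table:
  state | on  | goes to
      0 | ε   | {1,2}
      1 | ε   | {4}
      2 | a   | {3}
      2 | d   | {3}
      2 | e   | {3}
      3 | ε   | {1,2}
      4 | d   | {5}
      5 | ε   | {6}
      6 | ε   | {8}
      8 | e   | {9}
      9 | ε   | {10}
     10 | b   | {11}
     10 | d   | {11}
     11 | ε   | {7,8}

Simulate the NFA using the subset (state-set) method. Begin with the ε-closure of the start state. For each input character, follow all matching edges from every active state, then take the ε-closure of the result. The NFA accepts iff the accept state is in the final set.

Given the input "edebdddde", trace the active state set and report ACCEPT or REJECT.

Answer: REJECT

Derivation:
initial (ε-close {0}): {0,1,2,4}
'e' @ 1: {1,2,3,4}
'd' @ 2: {1,2,3,4,5,6,8}
'e' @ 3: {1,2,3,4,9,10}
'b' @ 4: {7,8,11}  ✓accept
'd' @ 5: {}  — dead — no transitions
rest 'ddde' ignored (set empty)
final: {}; accept 7 not in set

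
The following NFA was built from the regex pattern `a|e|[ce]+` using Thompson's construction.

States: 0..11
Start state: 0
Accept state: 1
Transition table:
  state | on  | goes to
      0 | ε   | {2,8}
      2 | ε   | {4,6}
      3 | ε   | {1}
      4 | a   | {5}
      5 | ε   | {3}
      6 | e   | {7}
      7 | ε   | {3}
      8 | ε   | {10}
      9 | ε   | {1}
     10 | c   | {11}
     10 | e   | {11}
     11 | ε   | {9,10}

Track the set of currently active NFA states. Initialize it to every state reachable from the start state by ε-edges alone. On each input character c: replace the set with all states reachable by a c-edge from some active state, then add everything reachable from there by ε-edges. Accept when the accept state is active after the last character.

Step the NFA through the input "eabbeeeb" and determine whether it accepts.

Answer: REJECT

Derivation:
start: ε-closure({0}) = {0,2,4,6,8,10}
'e' @ 1: {1,3,7,9,10,11}  [accepting]
'a' @ 2: {}  — state set empty
rest 'bbeeeb' ignored (set empty)
after full input: {}  (accept=1 not in)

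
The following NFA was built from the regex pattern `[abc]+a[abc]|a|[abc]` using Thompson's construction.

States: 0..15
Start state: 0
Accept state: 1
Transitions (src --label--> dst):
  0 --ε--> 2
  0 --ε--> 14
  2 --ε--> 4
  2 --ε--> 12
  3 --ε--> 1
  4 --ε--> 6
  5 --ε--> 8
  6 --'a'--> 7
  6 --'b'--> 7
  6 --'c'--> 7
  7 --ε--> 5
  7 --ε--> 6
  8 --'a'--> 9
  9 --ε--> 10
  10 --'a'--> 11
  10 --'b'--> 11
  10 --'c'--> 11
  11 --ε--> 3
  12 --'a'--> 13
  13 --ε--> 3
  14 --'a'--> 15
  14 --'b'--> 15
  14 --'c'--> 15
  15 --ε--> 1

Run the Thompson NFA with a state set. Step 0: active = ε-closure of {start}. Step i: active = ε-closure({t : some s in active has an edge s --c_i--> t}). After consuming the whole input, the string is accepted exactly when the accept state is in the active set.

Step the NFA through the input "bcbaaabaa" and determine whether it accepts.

Answer: ACCEPT

Trace:
start: ε-closure({0}) = {0,2,4,6,12,14}
'b' @ 1: {1,5,6,7,8,15}  [accepting]
'c' @ 2: {5,6,7,8}
'b' @ 3: {5,6,7,8}
'a' @ 4: {5,6,7,8,9,10}
'a' @ 5: {1,3,5,6,7,8,9,10,11}  [accepting]
'a' @ 6: {1,3,5,6,7,8,9,10,11}  [accepting]
'b' @ 7: {1,3,5,6,7,8,11}  [accepting]
'a' @ 8: {5,6,7,8,9,10}
'a' @ 9: {1,3,5,6,7,8,9,10,11}  [accepting]
final: {1,3,5,6,7,8,9,10,11}; accept 1 in set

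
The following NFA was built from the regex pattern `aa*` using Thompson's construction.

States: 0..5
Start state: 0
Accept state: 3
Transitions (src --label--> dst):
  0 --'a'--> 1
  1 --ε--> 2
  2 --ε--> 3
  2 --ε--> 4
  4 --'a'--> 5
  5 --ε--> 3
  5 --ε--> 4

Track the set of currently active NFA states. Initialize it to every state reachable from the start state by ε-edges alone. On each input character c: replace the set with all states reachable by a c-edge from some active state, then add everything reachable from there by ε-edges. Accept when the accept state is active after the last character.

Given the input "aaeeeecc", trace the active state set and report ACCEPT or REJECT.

initial (ε-close {0}): {0}
'a' @ 1: {1,2,3,4}  ✓accept
'a' @ 2: {3,4,5}  ✓accept
'e' @ 3: {}  — no active states
rest 'eeecc' ignored (set empty)
final: {}; accept 3 not in set

Answer: REJECT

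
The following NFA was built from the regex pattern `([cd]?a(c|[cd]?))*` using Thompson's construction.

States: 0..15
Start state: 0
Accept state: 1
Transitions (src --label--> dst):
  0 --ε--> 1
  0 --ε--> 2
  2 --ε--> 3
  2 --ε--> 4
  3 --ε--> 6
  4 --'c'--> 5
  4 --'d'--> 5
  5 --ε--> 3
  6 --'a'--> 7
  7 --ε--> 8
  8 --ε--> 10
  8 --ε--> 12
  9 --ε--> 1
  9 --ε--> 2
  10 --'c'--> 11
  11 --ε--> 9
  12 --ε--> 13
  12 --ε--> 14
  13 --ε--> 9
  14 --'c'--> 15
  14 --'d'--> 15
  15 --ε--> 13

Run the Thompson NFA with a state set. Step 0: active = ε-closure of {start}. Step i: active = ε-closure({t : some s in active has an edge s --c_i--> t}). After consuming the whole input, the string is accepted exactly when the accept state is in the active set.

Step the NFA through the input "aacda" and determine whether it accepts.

Answer: ACCEPT

Steps:
S₀ = ε-closure({0}) = {0,1,2,3,4,6}
'a' @ 1: {1,2,3,4,6,7,8,9,10,12,13,14}  ✓accept
'a' @ 2: {1,2,3,4,6,7,8,9,10,12,13,14}  ✓accept
'c' @ 3: {1,2,3,4,5,6,9,11,13,15}  ✓accept
'd' @ 4: {3,5,6}
'a' @ 5: {1,2,3,4,6,7,8,9,10,12,13,14}  ✓accept
after full input: {1,2,3,4,6,7,8,9,10,12,13,14}  (accept=1 in)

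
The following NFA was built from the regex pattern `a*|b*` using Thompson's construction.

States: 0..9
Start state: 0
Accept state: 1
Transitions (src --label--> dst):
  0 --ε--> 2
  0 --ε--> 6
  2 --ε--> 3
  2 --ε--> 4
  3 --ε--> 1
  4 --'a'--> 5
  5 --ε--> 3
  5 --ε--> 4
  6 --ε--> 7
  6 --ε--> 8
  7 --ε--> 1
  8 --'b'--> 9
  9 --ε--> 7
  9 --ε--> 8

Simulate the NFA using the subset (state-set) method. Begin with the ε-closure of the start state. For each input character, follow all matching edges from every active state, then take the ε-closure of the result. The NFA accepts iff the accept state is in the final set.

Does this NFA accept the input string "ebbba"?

Answer: REJECT

Steps:
start: ε-closure({0}) = {0,1,2,3,4,6,7,8}
'e' @ 1: {}  — state set empty
rest 'bbba' ignored (set empty)
after full input: {}  (accept=1 not in)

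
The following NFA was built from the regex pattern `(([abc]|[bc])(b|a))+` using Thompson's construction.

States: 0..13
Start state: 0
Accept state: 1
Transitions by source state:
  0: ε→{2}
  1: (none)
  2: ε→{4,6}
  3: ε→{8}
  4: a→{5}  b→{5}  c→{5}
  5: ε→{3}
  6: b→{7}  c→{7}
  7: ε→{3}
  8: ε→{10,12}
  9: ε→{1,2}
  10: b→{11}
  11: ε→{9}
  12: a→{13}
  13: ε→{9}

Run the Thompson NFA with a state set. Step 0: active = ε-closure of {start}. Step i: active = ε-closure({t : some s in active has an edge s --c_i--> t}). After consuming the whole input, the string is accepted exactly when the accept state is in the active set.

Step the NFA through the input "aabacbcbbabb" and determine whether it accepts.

Answer: ACCEPT

Trace:
initial (ε-close {0}): {0,2,4,6}
'a' @ 1: {3,5,8,10,12}
'a' @ 2: {1,2,4,6,9,13}  ✓accept
'b' @ 3: {3,5,7,8,10,12}
'a' @ 4: {1,2,4,6,9,13}  ✓accept
'c' @ 5: {3,5,7,8,10,12}
'b' @ 6: {1,2,4,6,9,11}  ✓accept
'c' @ 7: {3,5,7,8,10,12}
'b' @ 8: {1,2,4,6,9,11}  ✓accept
'b' @ 9: {3,5,7,8,10,12}
'a' @ 10: {1,2,4,6,9,13}  ✓accept
'b' @ 11: {3,5,7,8,10,12}
'b' @ 12: {1,2,4,6,9,11}  ✓accept
end set {1,2,4,6,9,11} — state 1 in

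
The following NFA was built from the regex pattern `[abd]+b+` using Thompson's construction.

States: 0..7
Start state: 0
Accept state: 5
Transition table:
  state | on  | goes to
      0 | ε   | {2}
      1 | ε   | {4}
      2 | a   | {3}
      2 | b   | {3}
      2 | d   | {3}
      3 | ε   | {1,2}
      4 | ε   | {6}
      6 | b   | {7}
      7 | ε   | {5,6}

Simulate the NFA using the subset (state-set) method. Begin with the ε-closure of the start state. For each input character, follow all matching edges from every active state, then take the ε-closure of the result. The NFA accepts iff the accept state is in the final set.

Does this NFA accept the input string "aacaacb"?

Answer: REJECT

Derivation:
S₀ = ε-closure({0}) = {0,2}
'a' @ 1: {1,2,3,4,6}
'a' @ 2: {1,2,3,4,6}
'c' @ 3: {}  — dead — no transitions
rest 'aacb' ignored (set empty)
final: {}; accept 5 not in set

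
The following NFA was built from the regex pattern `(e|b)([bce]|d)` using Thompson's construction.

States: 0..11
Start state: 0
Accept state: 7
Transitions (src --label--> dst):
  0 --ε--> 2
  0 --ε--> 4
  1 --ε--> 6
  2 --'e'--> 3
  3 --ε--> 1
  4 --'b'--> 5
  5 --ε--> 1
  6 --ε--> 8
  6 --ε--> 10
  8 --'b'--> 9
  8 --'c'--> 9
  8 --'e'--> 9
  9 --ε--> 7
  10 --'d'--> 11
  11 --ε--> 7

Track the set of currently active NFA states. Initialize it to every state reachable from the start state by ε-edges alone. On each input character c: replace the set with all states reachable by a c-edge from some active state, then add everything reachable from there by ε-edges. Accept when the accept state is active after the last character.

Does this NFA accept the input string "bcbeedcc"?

Answer: REJECT

Steps:
S₀ = ε-closure({0}) = {0,2,4}
'b' @ 1: {1,5,6,8,10}
'c' @ 2: {7,9}  [accepting]
'b' @ 3: {}  — state set empty
rest 'eedcc' ignored (set empty)
end set {} — state 7 not in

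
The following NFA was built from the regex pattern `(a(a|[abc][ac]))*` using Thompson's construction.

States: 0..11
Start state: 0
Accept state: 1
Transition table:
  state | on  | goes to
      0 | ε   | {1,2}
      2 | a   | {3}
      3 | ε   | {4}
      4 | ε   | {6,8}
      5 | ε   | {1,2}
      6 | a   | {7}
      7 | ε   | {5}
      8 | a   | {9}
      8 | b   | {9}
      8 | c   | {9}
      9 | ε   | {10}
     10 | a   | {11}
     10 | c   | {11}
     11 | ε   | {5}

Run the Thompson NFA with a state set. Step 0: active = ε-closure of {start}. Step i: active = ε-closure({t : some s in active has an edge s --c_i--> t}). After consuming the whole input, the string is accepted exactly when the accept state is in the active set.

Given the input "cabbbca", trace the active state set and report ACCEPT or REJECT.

Answer: REJECT

Derivation:
start: ε-closure({0}) = {0,1,2}
'c' @ 1: {}  — dead — no transitions
rest 'abbbca' ignored (set empty)
after full input: {}  (accept=1 not in)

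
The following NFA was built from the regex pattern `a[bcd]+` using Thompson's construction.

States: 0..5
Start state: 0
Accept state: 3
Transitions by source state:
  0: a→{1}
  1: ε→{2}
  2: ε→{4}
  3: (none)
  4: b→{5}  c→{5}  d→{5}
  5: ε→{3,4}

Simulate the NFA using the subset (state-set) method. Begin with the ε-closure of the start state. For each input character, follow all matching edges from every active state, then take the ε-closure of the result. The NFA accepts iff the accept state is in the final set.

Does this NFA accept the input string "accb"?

Answer: ACCEPT

Derivation:
S₀ = ε-closure({0}) = {0}
'a' @ 1: {1,2,4}
'c' @ 2: {3,4,5}  ✓accept
'c' @ 3: {3,4,5}  ✓accept
'b' @ 4: {3,4,5}  ✓accept
after full input: {3,4,5}  (accept=3 in)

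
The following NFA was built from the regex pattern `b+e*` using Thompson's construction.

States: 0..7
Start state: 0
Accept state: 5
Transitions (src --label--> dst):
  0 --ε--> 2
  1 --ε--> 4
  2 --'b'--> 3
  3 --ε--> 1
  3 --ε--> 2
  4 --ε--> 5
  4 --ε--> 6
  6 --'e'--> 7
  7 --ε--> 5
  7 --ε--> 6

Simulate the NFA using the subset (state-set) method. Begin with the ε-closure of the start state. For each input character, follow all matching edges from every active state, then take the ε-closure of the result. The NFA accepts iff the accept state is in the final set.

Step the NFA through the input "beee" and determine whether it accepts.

S₀ = ε-closure({0}) = {0,2}
'b' @ 1: {1,2,3,4,5,6}  (accept∈set)
'e' @ 2: {5,6,7}  (accept∈set)
'e' @ 3: {5,6,7}  (accept∈set)
'e' @ 4: {5,6,7}  (accept∈set)
final: {5,6,7}; accept 5 in set

Answer: ACCEPT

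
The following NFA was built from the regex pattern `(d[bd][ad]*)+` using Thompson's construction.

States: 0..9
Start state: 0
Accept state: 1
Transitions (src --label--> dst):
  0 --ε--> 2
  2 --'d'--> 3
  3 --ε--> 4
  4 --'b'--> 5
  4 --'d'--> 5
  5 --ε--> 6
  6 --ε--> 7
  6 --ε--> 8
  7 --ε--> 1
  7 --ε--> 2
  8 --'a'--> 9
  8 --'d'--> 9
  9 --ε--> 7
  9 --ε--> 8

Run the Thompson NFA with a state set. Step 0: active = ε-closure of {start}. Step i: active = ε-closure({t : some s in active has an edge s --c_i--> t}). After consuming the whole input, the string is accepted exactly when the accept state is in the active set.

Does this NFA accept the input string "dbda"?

Answer: ACCEPT

Steps:
S₀ = ε-closure({0}) = {0,2}
'd' @ 1: {3,4}
'b' @ 2: {1,2,5,6,7,8}  [accepting]
'd' @ 3: {1,2,3,4,7,8,9}  [accepting]
'a' @ 4: {1,2,7,8,9}  [accepting]
after full input: {1,2,7,8,9}  (accept=1 in)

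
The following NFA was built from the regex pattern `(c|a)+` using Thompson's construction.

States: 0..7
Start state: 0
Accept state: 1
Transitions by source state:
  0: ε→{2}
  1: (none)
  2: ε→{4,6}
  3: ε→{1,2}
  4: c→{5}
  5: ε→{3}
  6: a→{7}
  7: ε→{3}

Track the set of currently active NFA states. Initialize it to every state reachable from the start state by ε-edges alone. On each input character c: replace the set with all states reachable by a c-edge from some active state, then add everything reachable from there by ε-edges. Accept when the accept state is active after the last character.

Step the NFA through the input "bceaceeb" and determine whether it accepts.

S₀ = ε-closure({0}) = {0,2,4,6}
'b' @ 1: {}  — no active states
rest 'ceaceeb' ignored (set empty)
after full input: {}  (accept=1 not in)

Answer: REJECT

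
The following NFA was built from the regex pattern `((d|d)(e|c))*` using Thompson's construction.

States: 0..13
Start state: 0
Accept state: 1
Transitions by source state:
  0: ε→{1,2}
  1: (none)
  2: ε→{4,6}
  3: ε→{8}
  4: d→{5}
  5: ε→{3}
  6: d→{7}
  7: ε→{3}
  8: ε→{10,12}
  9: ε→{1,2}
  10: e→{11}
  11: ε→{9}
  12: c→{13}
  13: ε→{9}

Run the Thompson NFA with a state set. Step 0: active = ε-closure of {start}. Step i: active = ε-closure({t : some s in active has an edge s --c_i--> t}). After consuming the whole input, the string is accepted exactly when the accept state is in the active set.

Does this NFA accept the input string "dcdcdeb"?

S₀ = ε-closure({0}) = {0,1,2,4,6}
'd' @ 1: {3,5,7,8,10,12}
'c' @ 2: {1,2,4,6,9,13}  [accepting]
'd' @ 3: {3,5,7,8,10,12}
'c' @ 4: {1,2,4,6,9,13}  [accepting]
'd' @ 5: {3,5,7,8,10,12}
'e' @ 6: {1,2,4,6,9,11}  [accepting]
'b' @ 7: {}  — state set empty
end set {} — state 1 not in

Answer: REJECT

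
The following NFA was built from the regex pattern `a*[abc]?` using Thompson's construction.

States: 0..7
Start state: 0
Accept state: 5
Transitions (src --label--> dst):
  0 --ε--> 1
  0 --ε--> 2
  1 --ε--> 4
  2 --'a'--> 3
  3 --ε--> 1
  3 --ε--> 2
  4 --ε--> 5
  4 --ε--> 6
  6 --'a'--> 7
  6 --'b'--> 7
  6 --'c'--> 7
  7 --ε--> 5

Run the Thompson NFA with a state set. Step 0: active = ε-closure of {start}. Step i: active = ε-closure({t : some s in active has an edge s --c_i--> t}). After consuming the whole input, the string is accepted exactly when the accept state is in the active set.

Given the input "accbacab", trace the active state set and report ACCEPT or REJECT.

S₀ = ε-closure({0}) = {0,1,2,4,5,6}
'a' @ 1: {1,2,3,4,5,6,7}  ✓accept
'c' @ 2: {5,7}  ✓accept
'c' @ 3: {}  — dead — no transitions
rest 'bacab' ignored (set empty)
end set {} — state 5 not in

Answer: REJECT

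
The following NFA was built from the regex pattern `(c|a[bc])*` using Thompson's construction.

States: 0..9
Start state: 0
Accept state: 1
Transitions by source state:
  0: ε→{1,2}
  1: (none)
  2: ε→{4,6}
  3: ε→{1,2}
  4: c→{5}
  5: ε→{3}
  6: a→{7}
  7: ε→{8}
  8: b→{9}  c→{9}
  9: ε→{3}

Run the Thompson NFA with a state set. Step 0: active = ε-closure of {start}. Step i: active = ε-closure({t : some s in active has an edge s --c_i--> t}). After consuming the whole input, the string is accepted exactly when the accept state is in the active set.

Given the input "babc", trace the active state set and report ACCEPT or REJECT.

initial (ε-close {0}): {0,1,2,4,6}
'b' @ 1: {}  — no active states
rest 'abc' ignored (set empty)
after full input: {}  (accept=1 not in)

Answer: REJECT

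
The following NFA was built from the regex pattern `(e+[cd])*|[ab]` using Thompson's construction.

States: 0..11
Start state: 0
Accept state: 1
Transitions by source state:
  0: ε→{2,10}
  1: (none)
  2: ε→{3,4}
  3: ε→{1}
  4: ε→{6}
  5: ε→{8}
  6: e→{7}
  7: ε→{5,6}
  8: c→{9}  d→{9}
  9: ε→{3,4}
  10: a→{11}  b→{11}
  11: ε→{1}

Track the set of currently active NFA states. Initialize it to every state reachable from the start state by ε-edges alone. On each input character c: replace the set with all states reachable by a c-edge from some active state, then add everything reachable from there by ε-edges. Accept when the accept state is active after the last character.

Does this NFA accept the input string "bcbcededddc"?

start: ε-closure({0}) = {0,1,2,3,4,6,10}
'b' @ 1: {1,11}  (accept∈set)
'c' @ 2: {}  — state set empty
rest 'bcededddc' ignored (set empty)
end set {} — state 1 not in

Answer: REJECT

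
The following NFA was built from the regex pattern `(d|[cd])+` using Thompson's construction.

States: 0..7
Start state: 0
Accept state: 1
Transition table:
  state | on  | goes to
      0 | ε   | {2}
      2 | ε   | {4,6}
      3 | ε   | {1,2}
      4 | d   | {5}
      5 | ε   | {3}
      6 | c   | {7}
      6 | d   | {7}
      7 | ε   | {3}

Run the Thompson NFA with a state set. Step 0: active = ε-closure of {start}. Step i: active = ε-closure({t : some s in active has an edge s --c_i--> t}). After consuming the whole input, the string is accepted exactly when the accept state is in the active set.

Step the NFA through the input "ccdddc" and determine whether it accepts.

start: ε-closure({0}) = {0,2,4,6}
'c' @ 1: {1,2,3,4,6,7}  ✓accept
'c' @ 2: {1,2,3,4,6,7}  ✓accept
'd' @ 3: {1,2,3,4,5,6,7}  ✓accept
'd' @ 4: {1,2,3,4,5,6,7}  ✓accept
'd' @ 5: {1,2,3,4,5,6,7}  ✓accept
'c' @ 6: {1,2,3,4,6,7}  ✓accept
after full input: {1,2,3,4,6,7}  (accept=1 in)

Answer: ACCEPT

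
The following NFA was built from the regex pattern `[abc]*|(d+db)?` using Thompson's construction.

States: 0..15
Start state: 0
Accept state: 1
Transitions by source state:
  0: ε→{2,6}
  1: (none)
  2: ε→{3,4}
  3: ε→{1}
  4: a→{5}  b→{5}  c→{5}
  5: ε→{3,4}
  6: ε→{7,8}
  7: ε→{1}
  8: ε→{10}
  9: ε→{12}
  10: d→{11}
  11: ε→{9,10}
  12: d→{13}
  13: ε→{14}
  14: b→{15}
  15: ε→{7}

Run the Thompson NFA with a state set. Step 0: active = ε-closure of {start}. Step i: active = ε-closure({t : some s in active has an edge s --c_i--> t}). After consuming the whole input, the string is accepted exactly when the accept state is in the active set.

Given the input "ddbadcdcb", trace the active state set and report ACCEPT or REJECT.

Answer: REJECT

Steps:
S₀ = ε-closure({0}) = {0,1,2,3,4,6,7,8,10}
'd' @ 1: {9,10,11,12}
'd' @ 2: {9,10,11,12,13,14}
'b' @ 3: {1,7,15}  (accept∈set)
'a' @ 4: {}  — state set empty
rest 'dcdcb' ignored (set empty)
end set {} — state 1 not in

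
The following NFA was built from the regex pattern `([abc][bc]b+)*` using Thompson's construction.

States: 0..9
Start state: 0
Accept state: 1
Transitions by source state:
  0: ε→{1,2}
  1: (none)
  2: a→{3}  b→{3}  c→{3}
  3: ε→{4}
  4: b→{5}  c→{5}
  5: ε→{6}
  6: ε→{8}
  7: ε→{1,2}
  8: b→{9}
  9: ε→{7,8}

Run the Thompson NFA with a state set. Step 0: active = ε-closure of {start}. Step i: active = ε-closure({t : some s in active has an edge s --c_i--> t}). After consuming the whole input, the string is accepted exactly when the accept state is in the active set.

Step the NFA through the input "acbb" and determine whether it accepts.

Answer: ACCEPT

Steps:
start: ε-closure({0}) = {0,1,2}
'a' @ 1: {3,4}
'c' @ 2: {5,6,8}
'b' @ 3: {1,2,7,8,9}  ✓accept
'b' @ 4: {1,2,3,4,7,8,9}  ✓accept
after full input: {1,2,3,4,7,8,9}  (accept=1 in)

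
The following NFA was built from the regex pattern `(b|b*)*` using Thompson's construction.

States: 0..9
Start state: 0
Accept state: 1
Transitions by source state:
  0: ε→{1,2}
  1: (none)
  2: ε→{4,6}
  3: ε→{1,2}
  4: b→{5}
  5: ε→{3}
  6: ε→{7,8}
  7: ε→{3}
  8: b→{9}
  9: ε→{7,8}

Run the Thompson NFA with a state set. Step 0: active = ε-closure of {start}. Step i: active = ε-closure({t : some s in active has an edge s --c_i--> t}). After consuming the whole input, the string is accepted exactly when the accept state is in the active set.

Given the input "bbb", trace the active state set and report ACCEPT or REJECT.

initial (ε-close {0}): {0,1,2,3,4,6,7,8}
'b' @ 1: {1,2,3,4,5,6,7,8,9}  [accepting]
'b' @ 2: {1,2,3,4,5,6,7,8,9}  [accepting]
'b' @ 3: {1,2,3,4,5,6,7,8,9}  [accepting]
final: {1,2,3,4,5,6,7,8,9}; accept 1 in set

Answer: ACCEPT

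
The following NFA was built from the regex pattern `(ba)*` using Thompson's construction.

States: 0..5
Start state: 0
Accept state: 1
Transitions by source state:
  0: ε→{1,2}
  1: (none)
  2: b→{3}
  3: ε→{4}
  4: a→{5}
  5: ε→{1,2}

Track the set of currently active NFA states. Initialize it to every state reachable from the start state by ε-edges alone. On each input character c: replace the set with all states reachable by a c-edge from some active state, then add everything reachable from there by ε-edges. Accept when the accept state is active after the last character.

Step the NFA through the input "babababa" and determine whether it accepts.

Answer: ACCEPT

Trace:
initial (ε-close {0}): {0,1,2}
'b' @ 1: {3,4}
'a' @ 2: {1,2,5}  (accept∈set)
'b' @ 3: {3,4}
'a' @ 4: {1,2,5}  (accept∈set)
'b' @ 5: {3,4}
'a' @ 6: {1,2,5}  (accept∈set)
'b' @ 7: {3,4}
'a' @ 8: {1,2,5}  (accept∈set)
after full input: {1,2,5}  (accept=1 in)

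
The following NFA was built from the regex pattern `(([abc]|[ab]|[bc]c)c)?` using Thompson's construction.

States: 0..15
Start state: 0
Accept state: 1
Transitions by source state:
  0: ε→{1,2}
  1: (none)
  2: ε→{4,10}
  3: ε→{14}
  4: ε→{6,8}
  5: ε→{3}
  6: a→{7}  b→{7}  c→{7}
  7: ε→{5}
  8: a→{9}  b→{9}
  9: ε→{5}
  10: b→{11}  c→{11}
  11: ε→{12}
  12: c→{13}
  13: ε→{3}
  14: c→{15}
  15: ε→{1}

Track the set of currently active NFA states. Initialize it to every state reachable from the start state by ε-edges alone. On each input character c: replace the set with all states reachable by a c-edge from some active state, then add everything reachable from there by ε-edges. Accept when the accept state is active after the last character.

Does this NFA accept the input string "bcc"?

start: ε-closure({0}) = {0,1,2,4,6,8,10}
'b' @ 1: {3,5,7,9,11,12,14}
'c' @ 2: {1,3,13,14,15}  (accept∈set)
'c' @ 3: {1,15}  (accept∈set)
after full input: {1,15}  (accept=1 in)

Answer: ACCEPT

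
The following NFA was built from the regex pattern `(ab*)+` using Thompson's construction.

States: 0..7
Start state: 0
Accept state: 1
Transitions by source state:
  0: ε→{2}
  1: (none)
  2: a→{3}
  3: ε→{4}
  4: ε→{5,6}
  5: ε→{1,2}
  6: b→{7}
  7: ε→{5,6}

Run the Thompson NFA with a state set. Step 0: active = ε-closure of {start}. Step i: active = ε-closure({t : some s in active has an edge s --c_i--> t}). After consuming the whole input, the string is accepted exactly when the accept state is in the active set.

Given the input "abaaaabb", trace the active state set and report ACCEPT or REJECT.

Answer: ACCEPT

Trace:
start: ε-closure({0}) = {0,2}
'a' @ 1: {1,2,3,4,5,6}  ✓accept
'b' @ 2: {1,2,5,6,7}  ✓accept
'a' @ 3: {1,2,3,4,5,6}  ✓accept
'a' @ 4: {1,2,3,4,5,6}  ✓accept
'a' @ 5: {1,2,3,4,5,6}  ✓accept
'a' @ 6: {1,2,3,4,5,6}  ✓accept
'b' @ 7: {1,2,5,6,7}  ✓accept
'b' @ 8: {1,2,5,6,7}  ✓accept
end set {1,2,5,6,7} — state 1 in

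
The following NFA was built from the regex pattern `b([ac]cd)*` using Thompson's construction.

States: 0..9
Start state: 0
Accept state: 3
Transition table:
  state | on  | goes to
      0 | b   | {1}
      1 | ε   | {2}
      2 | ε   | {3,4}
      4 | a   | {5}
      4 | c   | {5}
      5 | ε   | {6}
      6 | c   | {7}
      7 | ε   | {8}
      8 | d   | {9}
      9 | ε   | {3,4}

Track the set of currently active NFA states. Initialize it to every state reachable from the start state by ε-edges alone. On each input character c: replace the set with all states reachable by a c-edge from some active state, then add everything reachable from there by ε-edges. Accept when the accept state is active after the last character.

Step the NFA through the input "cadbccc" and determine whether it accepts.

S₀ = ε-closure({0}) = {0}
'c' @ 1: {}  — dead — no transitions
rest 'adbccc' ignored (set empty)
end set {} — state 3 not in

Answer: REJECT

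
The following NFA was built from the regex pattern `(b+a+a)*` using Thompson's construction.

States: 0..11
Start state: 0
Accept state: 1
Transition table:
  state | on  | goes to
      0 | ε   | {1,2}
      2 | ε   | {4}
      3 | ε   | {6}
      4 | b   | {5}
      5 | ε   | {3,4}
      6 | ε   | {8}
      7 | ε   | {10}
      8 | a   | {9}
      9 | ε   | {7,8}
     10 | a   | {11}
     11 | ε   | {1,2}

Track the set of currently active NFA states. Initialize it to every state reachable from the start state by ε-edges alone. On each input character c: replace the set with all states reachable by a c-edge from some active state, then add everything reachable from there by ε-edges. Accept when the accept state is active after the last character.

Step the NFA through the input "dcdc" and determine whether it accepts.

S₀ = ε-closure({0}) = {0,1,2,4}
'd' @ 1: {}  — dead — no transitions
rest 'cdc' ignored (set empty)
final: {}; accept 1 not in set

Answer: REJECT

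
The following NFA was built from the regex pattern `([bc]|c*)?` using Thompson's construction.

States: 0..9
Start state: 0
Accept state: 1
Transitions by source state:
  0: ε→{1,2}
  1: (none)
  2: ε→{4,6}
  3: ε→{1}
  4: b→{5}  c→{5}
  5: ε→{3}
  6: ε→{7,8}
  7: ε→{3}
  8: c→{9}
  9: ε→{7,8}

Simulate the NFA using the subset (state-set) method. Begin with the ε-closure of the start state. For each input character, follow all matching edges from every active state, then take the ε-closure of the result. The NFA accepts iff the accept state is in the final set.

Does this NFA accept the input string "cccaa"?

Answer: REJECT

Steps:
start: ε-closure({0}) = {0,1,2,3,4,6,7,8}
'c' @ 1: {1,3,5,7,8,9}  ✓accept
'c' @ 2: {1,3,7,8,9}  ✓accept
'c' @ 3: {1,3,7,8,9}  ✓accept
'a' @ 4: {}  — state set empty
rest 'a' ignored (set empty)
after full input: {}  (accept=1 not in)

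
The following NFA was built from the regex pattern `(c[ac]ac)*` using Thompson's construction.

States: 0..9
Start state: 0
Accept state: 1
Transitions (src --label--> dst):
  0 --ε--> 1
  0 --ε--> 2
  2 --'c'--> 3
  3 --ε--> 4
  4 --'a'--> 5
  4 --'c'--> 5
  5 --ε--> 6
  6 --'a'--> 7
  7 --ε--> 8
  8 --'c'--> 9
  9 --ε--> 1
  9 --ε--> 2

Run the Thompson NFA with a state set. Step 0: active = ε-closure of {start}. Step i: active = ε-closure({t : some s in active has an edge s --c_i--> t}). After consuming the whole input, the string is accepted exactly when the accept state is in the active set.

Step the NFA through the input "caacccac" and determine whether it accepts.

S₀ = ε-closure({0}) = {0,1,2}
'c' @ 1: {3,4}
'a' @ 2: {5,6}
'a' @ 3: {7,8}
'c' @ 4: {1,2,9}  [accepting]
'c' @ 5: {3,4}
'c' @ 6: {5,6}
'a' @ 7: {7,8}
'c' @ 8: {1,2,9}  [accepting]
after full input: {1,2,9}  (accept=1 in)

Answer: ACCEPT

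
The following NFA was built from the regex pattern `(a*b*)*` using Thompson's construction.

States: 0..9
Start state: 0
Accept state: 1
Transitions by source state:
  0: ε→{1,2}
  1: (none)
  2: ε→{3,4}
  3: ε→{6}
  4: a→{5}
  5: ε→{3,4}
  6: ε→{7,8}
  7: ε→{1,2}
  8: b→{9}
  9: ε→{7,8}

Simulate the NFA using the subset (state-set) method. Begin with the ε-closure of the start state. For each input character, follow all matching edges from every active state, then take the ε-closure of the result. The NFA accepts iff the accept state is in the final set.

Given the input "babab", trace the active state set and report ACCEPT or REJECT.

start: ε-closure({0}) = {0,1,2,3,4,6,7,8}
'b' @ 1: {1,2,3,4,6,7,8,9}  ✓accept
'a' @ 2: {1,2,3,4,5,6,7,8}  ✓accept
'b' @ 3: {1,2,3,4,6,7,8,9}  ✓accept
'a' @ 4: {1,2,3,4,5,6,7,8}  ✓accept
'b' @ 5: {1,2,3,4,6,7,8,9}  ✓accept
end set {1,2,3,4,6,7,8,9} — state 1 in

Answer: ACCEPT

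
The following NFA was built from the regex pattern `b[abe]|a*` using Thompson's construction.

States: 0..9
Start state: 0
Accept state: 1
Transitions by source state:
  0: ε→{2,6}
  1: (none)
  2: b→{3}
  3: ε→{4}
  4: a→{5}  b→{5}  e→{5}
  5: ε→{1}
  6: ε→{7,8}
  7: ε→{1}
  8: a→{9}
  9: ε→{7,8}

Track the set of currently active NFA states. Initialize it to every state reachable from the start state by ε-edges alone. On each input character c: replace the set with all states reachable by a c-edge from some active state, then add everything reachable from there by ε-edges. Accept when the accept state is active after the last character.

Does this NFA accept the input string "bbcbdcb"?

start: ε-closure({0}) = {0,1,2,6,7,8}
'b' @ 1: {3,4}
'b' @ 2: {1,5}  (accept∈set)
'c' @ 3: {}  — no active states
rest 'bdcb' ignored (set empty)
end set {} — state 1 not in

Answer: REJECT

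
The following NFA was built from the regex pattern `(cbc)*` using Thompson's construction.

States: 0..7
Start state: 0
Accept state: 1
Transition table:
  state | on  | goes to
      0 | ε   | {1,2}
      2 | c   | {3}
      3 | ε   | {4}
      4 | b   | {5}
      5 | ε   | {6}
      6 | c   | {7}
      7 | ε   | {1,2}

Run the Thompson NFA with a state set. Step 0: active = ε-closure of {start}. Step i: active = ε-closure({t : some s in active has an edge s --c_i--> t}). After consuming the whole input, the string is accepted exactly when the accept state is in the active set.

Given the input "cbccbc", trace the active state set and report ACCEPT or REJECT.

Answer: ACCEPT

Steps:
initial (ε-close {0}): {0,1,2}
'c' @ 1: {3,4}
'b' @ 2: {5,6}
'c' @ 3: {1,2,7}  ✓accept
'c' @ 4: {3,4}
'b' @ 5: {5,6}
'c' @ 6: {1,2,7}  ✓accept
end set {1,2,7} — state 1 in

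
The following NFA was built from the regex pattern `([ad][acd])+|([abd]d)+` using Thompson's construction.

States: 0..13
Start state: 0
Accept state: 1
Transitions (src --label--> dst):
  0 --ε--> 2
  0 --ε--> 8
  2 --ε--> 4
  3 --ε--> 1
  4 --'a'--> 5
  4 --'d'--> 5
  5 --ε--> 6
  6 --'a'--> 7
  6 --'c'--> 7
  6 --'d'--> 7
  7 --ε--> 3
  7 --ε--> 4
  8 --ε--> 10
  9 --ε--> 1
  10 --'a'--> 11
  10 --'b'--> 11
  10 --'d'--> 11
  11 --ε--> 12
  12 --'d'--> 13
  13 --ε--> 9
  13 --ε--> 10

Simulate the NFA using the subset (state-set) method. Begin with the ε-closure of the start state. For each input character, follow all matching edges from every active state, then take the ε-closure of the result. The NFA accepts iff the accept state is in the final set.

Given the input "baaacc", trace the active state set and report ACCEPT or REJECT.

Answer: REJECT

Steps:
S₀ = ε-closure({0}) = {0,2,4,8,10}
'b' @ 1: {11,12}
'a' @ 2: {}  — state set empty
rest 'aacc' ignored (set empty)
final: {}; accept 1 not in set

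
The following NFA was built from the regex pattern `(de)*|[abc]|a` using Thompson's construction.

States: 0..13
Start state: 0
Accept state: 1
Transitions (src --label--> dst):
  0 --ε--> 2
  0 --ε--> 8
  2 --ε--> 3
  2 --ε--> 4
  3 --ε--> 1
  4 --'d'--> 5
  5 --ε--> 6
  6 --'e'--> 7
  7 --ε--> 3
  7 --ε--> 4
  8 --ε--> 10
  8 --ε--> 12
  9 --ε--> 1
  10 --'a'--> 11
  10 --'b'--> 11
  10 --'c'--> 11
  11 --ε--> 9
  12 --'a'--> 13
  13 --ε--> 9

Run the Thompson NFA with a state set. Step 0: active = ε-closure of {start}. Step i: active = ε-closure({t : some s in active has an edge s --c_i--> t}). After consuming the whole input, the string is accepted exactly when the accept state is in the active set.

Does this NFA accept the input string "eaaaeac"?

start: ε-closure({0}) = {0,1,2,3,4,8,10,12}
'e' @ 1: {}  — state set empty
rest 'aaaeac' ignored (set empty)
final: {}; accept 1 not in set

Answer: REJECT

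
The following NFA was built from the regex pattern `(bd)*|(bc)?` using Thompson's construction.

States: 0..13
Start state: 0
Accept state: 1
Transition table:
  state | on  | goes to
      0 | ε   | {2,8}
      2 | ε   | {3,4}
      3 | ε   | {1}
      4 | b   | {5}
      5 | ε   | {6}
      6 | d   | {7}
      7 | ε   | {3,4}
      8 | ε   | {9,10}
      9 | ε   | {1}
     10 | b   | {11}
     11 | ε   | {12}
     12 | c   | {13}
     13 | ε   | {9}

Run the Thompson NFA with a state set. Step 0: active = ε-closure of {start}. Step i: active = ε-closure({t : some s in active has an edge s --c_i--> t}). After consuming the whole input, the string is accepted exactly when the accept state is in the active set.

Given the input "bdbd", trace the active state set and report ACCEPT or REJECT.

initial (ε-close {0}): {0,1,2,3,4,8,9,10}
'b' @ 1: {5,6,11,12}
'd' @ 2: {1,3,4,7}  (accept∈set)
'b' @ 3: {5,6}
'd' @ 4: {1,3,4,7}  (accept∈set)
end set {1,3,4,7} — state 1 in

Answer: ACCEPT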